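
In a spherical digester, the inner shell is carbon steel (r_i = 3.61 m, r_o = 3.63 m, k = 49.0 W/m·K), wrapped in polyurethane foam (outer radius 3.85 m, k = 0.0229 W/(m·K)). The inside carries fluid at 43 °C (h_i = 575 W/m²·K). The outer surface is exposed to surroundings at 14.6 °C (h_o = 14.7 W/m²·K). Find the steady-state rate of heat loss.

Series thermal resistances, inner to outer:
  R_conv,in = 1/(4πr²h) = 1/(4π·3.61²·575) = 1.062×10^-5 K/W
  R_carbon steel = (1/3.61 − 1/3.63)/(4πk) = 0.001526/(4π·49.0) = 2.479×10^-6 K/W
  R_polyurethane foam = (1/3.63 − 1/3.85)/(4πk) = 0.01574/(4π·0.0229) = 0.05470 K/W
  R_conv,out = 1/(4πr²h) = 1/(4π·3.85²·14.7) = 3.652×10^-4 K/W
ΣR = 1.062×10^-5 + 2.479×10^-6 + 0.05470 + 3.652×10^-4 = 0.05508 K/W
Q = ΔT/ΣR = (43 °C − 14.6 °C)/0.05508 = 516 W

Q = 516 W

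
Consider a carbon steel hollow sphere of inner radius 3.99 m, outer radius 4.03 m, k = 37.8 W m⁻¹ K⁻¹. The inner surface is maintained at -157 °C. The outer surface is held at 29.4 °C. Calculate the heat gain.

Q = 3.56×10^7 W

Q = 4πk·ΔT/(1/r₁ − 1/r₂) = 4π × 37.8 × 186.4 / (1/3.99 − 1/4.03) = 3.56×10^7 W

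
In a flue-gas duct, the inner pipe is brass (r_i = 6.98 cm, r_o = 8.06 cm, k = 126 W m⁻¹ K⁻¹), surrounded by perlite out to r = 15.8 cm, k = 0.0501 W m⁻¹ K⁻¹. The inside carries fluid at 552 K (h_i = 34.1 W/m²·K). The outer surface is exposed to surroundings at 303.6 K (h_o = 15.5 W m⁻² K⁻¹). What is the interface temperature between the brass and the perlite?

T = 545 K

Series thermal resistances, inner to outer:
  R'_conv,in = 1/(2πr h) = 1/(2π·0.0698·34.1) = 0.06687 m·K/W
  R'_brass = ln(0.0806/0.0698)/(2πk) = 0.1439/(2π·126) = 1.817×10^-4 m·K/W
  R'_perlite = ln(0.158/0.0806)/(2πk) = 0.6731/(2π·0.0501) = 2.138 m·K/W
  R'_conv,out = 1/(2πr h) = 1/(2π·0.158·15.5) = 0.06499 m·K/W
ΣR = 0.06687 + 1.817×10^-4 + 2.138 + 0.06499 = 2.270 m·K/W
Q' = ΔT/ΣR = (552 K − 303.6 K)/2.270 = 109.4 W/m
From the inner boundary to the brass/perlite interface, ΣR_partial = 0.06705 m·K/W.
T_interface = T_in − Q'·ΣR_partial = 552 K − (109.4)(0.06705) = 545 K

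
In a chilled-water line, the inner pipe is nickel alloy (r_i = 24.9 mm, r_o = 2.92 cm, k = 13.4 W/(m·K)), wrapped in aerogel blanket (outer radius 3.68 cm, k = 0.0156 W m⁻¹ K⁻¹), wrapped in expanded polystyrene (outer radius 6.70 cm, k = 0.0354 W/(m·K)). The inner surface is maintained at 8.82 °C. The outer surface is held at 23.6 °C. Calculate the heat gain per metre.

Q' = 2.92 W/m

Series thermal resistances, inner to outer:
  R'_nickel alloy = ln(0.0292/0.0249)/(2πk) = 0.1593/(2π·13.4) = 0.001892 m·K/W
  R'_aerogel blanket = ln(0.0368/0.0292)/(2πk) = 0.2313/(2π·0.0156) = 2.360 m·K/W
  R'_expanded polystyrene = ln(0.0670/0.0368)/(2πk) = 0.5992/(2π·0.0354) = 2.694 m·K/W
ΣR = 0.001892 + 2.360 + 2.694 = 5.056 m·K/W
Q' = ΔT/ΣR = (8.82 °C − 23.6 °C)/5.056 = -2.92 W/m
(Negative Q' ⇒ heat flows inward; heat gain = 2.92 W/m.)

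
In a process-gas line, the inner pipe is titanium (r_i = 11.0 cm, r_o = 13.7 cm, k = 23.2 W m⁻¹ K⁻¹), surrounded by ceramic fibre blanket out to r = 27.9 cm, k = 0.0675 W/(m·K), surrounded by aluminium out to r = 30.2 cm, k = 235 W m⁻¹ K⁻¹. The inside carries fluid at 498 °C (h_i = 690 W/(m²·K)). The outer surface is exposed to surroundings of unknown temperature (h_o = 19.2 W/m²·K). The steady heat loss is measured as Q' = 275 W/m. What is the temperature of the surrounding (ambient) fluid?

Sum the resistances:
  R'_conv,in = 1/(2πr h) = 1/(2π·0.110·690) = 0.002097 m·K/W
  R'_titanium = ln(0.137/0.110)/(2πk) = 0.2195/(2π·23.2) = 0.001506 m·K/W
  R'_ceramic fibre blanket = ln(0.279/0.137)/(2πk) = 0.7112/(2π·0.0675) = 1.677 m·K/W
  R'_aluminium = ln(0.302/0.279)/(2πk) = 0.07922/(2π·235) = 5.365×10^-5 m·K/W
  R'_conv,out = 1/(2πr h) = 1/(2π·0.302·19.2) = 0.02745 m·K/W
ΣR = 1.708 m·K/W
ΔT = Q'·ΣR = 275 × 1.708 = 469.7 K
Heat flows outward, so T_out = T_in − ΔT = 498 − 469.7 = 28.3 °C

T_out = 28.3 °C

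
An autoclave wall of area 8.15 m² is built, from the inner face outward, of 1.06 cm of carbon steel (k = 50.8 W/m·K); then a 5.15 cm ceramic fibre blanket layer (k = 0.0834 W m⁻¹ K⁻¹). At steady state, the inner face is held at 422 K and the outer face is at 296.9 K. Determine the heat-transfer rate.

Resistance network (inner→outer):
  R_carbon steel = L/(kA) = 0.0106/(50.8·8.15) = 2.560×10^-5 K/W
  R_ceramic fibre blanket = L/(kA) = 0.0515/(0.0834·8.15) = 0.07577 K/W
ΣR = 2.560×10^-5 + 0.07577 = 0.07580 K/W
Q = ΔT/ΣR = (422 K − 296.9 K)/0.07580 = 1650 W

Q = 1650 W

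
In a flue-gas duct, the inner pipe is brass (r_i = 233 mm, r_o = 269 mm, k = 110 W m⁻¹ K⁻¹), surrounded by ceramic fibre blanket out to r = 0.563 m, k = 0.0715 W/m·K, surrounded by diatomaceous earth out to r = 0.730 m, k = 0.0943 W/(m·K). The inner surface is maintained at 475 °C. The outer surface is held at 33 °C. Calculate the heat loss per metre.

Q' = 212 W/m

Treat each layer as a resistance in series:
  R'_brass = ln(0.269/0.233)/(2πk) = 0.1437/(2π·110) = 2.079×10^-4 m·K/W
  R'_ceramic fibre blanket = ln(0.563/0.269)/(2πk) = 0.7386/(2π·0.0715) = 1.644 m·K/W
  R'_diatomaceous earth = ln(0.730/0.563)/(2πk) = 0.2598/(2π·0.0943) = 0.4384 m·K/W
ΣR = 2.079×10^-4 + 1.644 + 0.4384 = 2.083 m·K/W
Q' = ΔT/ΣR = (475 °C − 33 °C)/2.083 = 212 W/m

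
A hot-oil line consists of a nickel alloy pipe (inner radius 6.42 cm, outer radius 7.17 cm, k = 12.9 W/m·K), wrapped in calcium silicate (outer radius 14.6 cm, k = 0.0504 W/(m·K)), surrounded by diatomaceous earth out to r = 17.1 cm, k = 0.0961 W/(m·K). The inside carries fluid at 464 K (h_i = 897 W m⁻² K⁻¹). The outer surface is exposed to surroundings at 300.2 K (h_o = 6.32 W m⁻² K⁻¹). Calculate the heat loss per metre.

Q' = 61.6 W/m

Series thermal resistances, inner to outer:
  R'_conv,in = 1/(2πr h) = 1/(2π·0.0642·897) = 0.002764 m·K/W
  R'_nickel alloy = ln(0.0717/0.0642)/(2πk) = 0.1105/(2π·12.9) = 0.001363 m·K/W
  R'_calcium silicate = ln(0.146/0.0717)/(2πk) = 0.7111/(2π·0.0504) = 2.246 m·K/W
  R'_diatomaceous earth = ln(0.171/0.146)/(2πk) = 0.1581/(2π·0.0961) = 0.2618 m·K/W
  R'_conv,out = 1/(2πr h) = 1/(2π·0.171·6.32) = 0.1473 m·K/W
ΣR = 0.002764 + 0.001363 + 2.246 + 0.2618 + 0.1473 = 2.659 m·K/W
Q' = ΔT/ΣR = (464 K − 300.2 K)/2.659 = 61.6 W/m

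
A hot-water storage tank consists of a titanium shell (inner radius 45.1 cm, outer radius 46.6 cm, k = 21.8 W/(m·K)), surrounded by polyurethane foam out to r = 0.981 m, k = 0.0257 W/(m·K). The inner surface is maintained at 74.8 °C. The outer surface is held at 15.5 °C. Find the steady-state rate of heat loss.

Treat each layer as a resistance in series:
  R_titanium = (1/0.451 − 1/0.466)/(4πk) = 0.07137/(4π·21.8) = 2.605×10^-4 K/W
  R_polyurethane foam = (1/0.466 − 1/0.981)/(4πk) = 1.127/(4π·0.0257) = 3.488 K/W
ΣR = 2.605×10^-4 + 3.488 = 3.488 K/W
Q = ΔT/ΣR = (74.8 °C − 15.5 °C)/3.488 = 17.0 W

Q = 17.0 W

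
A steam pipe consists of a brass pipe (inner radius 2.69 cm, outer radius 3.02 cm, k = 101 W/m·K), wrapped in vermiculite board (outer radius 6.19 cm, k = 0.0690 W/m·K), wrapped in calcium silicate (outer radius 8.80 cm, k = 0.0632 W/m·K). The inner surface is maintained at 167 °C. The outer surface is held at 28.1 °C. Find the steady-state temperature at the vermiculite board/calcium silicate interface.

T = 76.5 °C

Resistance network (inner→outer):
  R'_brass = ln(0.0302/0.0269)/(2πk) = 0.1157/(2π·101) = 1.823×10^-4 m·K/W
  R'_vermiculite board = ln(0.0619/0.0302)/(2πk) = 0.7177/(2π·0.0690) = 1.655 m·K/W
  R'_calcium silicate = ln(0.0880/0.0619)/(2πk) = 0.3518/(2π·0.0632) = 0.8860 m·K/W
ΣR = 1.823×10^-4 + 1.655 + 0.8860 = 2.541 m·K/W
Q' = ΔT/ΣR = (167 °C − 28.1 °C)/2.541 = 54.66 W/m
From the inner boundary to the vermiculite board/calcium silicate interface, ΣR_partial = 1.655 m·K/W.
T_interface = T_in − Q'·ΣR_partial = 167 °C − (54.66)(1.655) = 76.5 °C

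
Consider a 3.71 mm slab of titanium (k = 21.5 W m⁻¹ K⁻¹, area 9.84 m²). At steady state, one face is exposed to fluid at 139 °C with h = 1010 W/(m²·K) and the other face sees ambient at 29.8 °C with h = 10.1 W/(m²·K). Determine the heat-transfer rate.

Q = 10.7 kW

Treat each layer as a resistance in series:
  R_conv,in = 1/(hA) = 1/(1010·9.84) = 1.006×10^-4 K/W
  R_titanium = L/(kA) = 0.00371/(21.5·9.84) = 1.754×10^-5 K/W
  R_conv,out = 1/(hA) = 1/(10.1·9.84) = 0.01006 K/W
ΣR = 1.006×10^-4 + 1.754×10^-5 + 0.01006 = 0.01018 K/W
Q = ΔT/ΣR = (139 °C − 29.8 °C)/0.01018 = 10700 W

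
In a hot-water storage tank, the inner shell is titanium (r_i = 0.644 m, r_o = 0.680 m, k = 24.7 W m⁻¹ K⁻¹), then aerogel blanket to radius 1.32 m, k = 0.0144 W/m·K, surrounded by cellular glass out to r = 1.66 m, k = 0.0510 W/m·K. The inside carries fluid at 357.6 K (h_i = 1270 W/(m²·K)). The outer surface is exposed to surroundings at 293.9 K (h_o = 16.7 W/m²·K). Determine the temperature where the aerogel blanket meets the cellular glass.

Series thermal resistances, inner to outer:
  R_conv,in = 1/(4πr²h) = 1/(4π·0.644²·1270) = 1.511×10^-4 K/W
  R_titanium = (1/0.644 − 1/0.680)/(4πk) = 0.08221/(4π·24.7) = 2.649×10^-4 K/W
  R_aerogel blanket = (1/0.680 − 1/1.32)/(4πk) = 0.7130/(4π·0.0144) = 3.940 K/W
  R_cellular glass = (1/1.32 − 1/1.66)/(4πk) = 0.1552/(4π·0.0510) = 0.2421 K/W
  R_conv,out = 1/(4πr²h) = 1/(4π·1.66²·16.7) = 0.001729 K/W
ΣR = 1.511×10^-4 + 2.649×10^-4 + 3.940 + 0.2421 + 0.001729 = 4.184 K/W
Q = ΔT/ΣR = (357.6 K − 293.9 K)/4.184 = 15.22 W
From the inner boundary to the aerogel blanket/cellular glass interface, ΣR_partial = 3.940 K/W.
T_interface = T_in − Q·ΣR_partial = 357.6 K − (15.22)(3.940) = 297.6 K

T = 297.6 K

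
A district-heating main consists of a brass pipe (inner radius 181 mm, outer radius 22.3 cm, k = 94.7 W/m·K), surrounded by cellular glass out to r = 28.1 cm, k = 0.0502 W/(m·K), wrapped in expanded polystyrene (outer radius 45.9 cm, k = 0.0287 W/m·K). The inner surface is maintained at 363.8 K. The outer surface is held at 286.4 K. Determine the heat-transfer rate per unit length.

Q' = 22.4 W/m

Resistance network (inner→outer):
  R'_brass = ln(0.223/0.181)/(2πk) = 0.2087/(2π·94.7) = 3.507×10^-4 m·K/W
  R'_cellular glass = ln(0.281/0.223)/(2πk) = 0.2312/(2π·0.0502) = 0.7329 m·K/W
  R'_expanded polystyrene = ln(0.459/0.281)/(2πk) = 0.4907/(2π·0.0287) = 2.721 m·K/W
ΣR = 3.507×10^-4 + 0.7329 + 2.721 = 3.454 m·K/W
Q' = ΔT/ΣR = (363.8 K − 286.4 K)/3.454 = 22.4 W/m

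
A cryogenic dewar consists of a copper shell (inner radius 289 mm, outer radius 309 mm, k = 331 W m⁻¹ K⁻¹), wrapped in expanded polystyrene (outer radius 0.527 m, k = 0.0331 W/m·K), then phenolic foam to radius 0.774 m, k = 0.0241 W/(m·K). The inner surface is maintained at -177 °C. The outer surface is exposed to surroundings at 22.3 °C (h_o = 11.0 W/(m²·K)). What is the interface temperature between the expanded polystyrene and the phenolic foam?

T = -54.4 °C

Series thermal resistances, inner to outer:
  R_copper = (1/0.289 − 1/0.309)/(4πk) = 0.2240/(4π·331) = 5.384×10^-5 K/W
  R_expanded polystyrene = (1/0.309 − 1/0.527)/(4πk) = 1.339/(4π·0.0331) = 3.218 K/W
  R_phenolic foam = (1/0.527 − 1/0.774)/(4πk) = 0.6055/(4π·0.0241) = 1.999 K/W
  R_conv,out = 1/(4πr²h) = 1/(4π·0.774²·11.0) = 0.01208 K/W
ΣR = 5.384×10^-5 + 3.218 + 1.999 + 0.01208 = 5.229 K/W
Q = ΔT/ΣR = (-177 °C − 22.3 °C)/5.229 = -38.11 W
From the inner boundary to the expanded polystyrene/phenolic foam interface, ΣR_partial = 3.218 K/W.
T_interface = T_in − Q·ΣR_partial = -177 °C − (-38.11)(3.218) = -54.4 °C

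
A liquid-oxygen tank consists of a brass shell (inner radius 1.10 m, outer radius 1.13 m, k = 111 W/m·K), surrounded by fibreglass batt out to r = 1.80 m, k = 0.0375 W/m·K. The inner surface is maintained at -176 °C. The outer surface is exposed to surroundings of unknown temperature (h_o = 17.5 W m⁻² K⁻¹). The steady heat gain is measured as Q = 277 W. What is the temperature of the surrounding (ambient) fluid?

T_out = 18.0 °C

Series resistances:
  R_brass = (1/1.10 − 1/1.13)/(4πk) = 0.02414/(4π·111) = 1.730×10^-5 K/W
  R_fibreglass batt = (1/1.13 − 1/1.80)/(4πk) = 0.3294/(4π·0.0375) = 0.6990 K/W
  R_conv,out = 1/(4πr²h) = 1/(4π·1.80²·17.5) = 0.001403 K/W
ΣR = 0.7004 K/W
ΔT = Q·ΣR = 277 × 0.7004 = 194.0 K
Heat flows inward, so T_out = T_in + ΔT = -176 + 194.0 = 18.0 °C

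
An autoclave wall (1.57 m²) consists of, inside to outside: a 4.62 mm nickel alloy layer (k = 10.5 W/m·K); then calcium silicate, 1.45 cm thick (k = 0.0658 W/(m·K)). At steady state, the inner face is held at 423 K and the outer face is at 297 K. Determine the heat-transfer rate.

Q = 896 W

Resistance network (inner→outer):
  R_nickel alloy = L/(kA) = 0.00462/(10.5·1.57) = 2.803×10^-4 K/W
  R_calcium silicate = L/(kA) = 0.0145/(0.0658·1.57) = 0.1404 K/W
ΣR = 2.803×10^-4 + 0.1404 = 0.1407 K/W
Q = ΔT/ΣR = (423 K − 297 K)/0.1407 = 896 W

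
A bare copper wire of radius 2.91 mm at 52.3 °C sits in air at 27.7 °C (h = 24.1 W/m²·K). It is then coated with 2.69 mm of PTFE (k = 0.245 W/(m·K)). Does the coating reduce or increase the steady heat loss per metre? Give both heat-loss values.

increases: 10.8 → 15.3 W/m

Critical radius for a cylinder: r_cr = k/h = 0.0102 m = 1.02 cm.
Outer radius after coating: r₂ = 0.00291 + 0.00269 = 0.00560 m.
Since r₁ < r_cr and r₂ ≤ r_cr, the coating moves toward the maximum at r_cr — heat loss rises.
Bare: R = 1/(2πr₁h) = 2.269 m·K/W; Q = 24.6/2.269 = 10.8 W/m.
Coated: R = R_cond + R_conv = 1.605 m·K/W; Q = 24.6/1.605 = 15.3 W/m.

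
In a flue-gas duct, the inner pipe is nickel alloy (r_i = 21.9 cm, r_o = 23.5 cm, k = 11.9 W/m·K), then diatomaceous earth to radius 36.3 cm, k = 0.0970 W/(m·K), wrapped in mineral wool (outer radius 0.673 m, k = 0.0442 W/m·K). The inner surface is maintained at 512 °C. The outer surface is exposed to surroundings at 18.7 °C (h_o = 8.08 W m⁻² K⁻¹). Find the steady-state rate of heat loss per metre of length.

Q' = 166 W/m

Resistance network (inner→outer):
  R'_nickel alloy = ln(0.235/0.219)/(2πk) = 0.07051/(2π·11.9) = 9.431×10^-4 m·K/W
  R'_diatomaceous earth = ln(0.363/0.235)/(2πk) = 0.4348/(2π·0.0970) = 0.7134 m·K/W
  R'_mineral wool = ln(0.673/0.363)/(2πk) = 0.6173/(2π·0.0442) = 2.223 m·K/W
  R'_conv,out = 1/(2πr h) = 1/(2π·0.673·8.08) = 0.02927 m·K/W
ΣR = 9.431×10^-4 + 0.7134 + 2.223 + 0.02927 = 2.967 m·K/W
Q' = ΔT/ΣR = (512 °C − 18.7 °C)/2.967 = 166 W/m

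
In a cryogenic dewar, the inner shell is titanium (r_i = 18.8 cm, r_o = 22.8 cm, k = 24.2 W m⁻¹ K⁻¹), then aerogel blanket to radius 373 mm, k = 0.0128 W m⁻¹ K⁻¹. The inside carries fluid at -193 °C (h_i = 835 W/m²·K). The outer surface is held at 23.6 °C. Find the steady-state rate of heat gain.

Q = 20.4 W

Resistance network (inner→outer):
  R_conv,in = 1/(4πr²h) = 1/(4π·0.188²·835) = 0.002696 K/W
  R_titanium = (1/0.188 − 1/0.228)/(4πk) = 0.9332/(4π·24.2) = 0.003069 K/W
  R_aerogel blanket = (1/0.228 − 1/0.373)/(4πk) = 1.705/(4π·0.0128) = 10.60 K/W
ΣR = 0.002696 + 0.003069 + 10.60 = 10.61 K/W
Q = ΔT/ΣR = (-193 °C − 23.6 °C)/10.61 = -20.4 W
(Negative Q ⇒ heat flows inward; heat gain = 20.4 W.)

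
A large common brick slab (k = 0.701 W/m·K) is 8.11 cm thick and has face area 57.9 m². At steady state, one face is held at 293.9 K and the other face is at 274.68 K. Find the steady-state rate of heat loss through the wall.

Q = kA·ΔT/L = 0.701 × 57.9 × |293.9 K − 274.68 K| / 0.0811 = 9620 W

Q = 9620 W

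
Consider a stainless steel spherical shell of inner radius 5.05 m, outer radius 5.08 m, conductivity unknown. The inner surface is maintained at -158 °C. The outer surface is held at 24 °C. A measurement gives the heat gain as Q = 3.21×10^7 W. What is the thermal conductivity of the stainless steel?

k = 16.4 W/m·K

ΣR = ΔT/Q = |-158 − 24|/3.21×10^7 = 5.670×10^-6 K/W
(1/r₁−1/r₂)/(4πk) = 5.670×10^-6 ⇒ k = 0.001169/(4π·5.670×10^-6) = 16.4 W/m·K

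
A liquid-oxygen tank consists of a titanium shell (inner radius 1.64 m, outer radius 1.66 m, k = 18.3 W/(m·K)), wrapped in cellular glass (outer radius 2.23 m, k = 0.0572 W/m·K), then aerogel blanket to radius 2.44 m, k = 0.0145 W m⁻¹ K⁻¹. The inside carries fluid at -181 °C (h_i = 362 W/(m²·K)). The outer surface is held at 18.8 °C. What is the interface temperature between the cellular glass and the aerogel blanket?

T = -80.5 °C

Resistance network (inner→outer):
  R_conv,in = 1/(4πr²h) = 1/(4π·1.64²·362) = 8.173×10^-5 K/W
  R_titanium = (1/1.64 − 1/1.66)/(4πk) = 0.007346/(4π·18.3) = 3.195×10^-5 K/W
  R_cellular glass = (1/1.66 − 1/2.23)/(4πk) = 0.1540/(4π·0.0572) = 0.2142 K/W
  R_aerogel blanket = (1/2.23 − 1/2.44)/(4πk) = 0.03859/(4π·0.0145) = 0.2118 K/W
ΣR = 8.173×10^-5 + 3.195×10^-5 + 0.2142 + 0.2118 = 0.4261 K/W
Q = ΔT/ΣR = (-181 °C − 18.8 °C)/0.4261 = -468.9 W
From the inner boundary to the cellular glass/aerogel blanket interface, ΣR_partial = 0.2143 K/W.
T_interface = T_in − Q·ΣR_partial = -181 °C − (-468.9)(0.2143) = -80.5 °C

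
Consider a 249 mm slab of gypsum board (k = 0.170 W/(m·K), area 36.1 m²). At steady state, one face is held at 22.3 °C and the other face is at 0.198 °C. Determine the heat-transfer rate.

Q = kA·ΔT/L = 0.170 × 36.1 × |22.3 °C − 0.198 °C| / 0.249 = 545 W

Q = 545 W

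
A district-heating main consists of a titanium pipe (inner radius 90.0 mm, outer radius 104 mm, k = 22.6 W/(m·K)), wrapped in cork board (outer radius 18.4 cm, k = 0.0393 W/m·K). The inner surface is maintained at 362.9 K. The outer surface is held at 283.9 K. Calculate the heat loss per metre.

Q' = 34.2 W/m

Series thermal resistances, inner to outer:
  R'_titanium = ln(0.104/0.0900)/(2πk) = 0.1446/(2π·22.6) = 0.001018 m·K/W
  R'_cork board = ln(0.184/0.104)/(2πk) = 0.5705/(2π·0.0393) = 2.311 m·K/W
ΣR = 0.001018 + 2.311 = 2.312 m·K/W
Q' = ΔT/ΣR = (362.9 K − 283.9 K)/2.312 = 34.2 W/m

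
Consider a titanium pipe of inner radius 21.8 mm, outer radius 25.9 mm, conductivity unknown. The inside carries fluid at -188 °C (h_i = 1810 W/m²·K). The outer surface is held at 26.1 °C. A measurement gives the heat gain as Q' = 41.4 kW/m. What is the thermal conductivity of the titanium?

ΣR = ΔT/Q' = |-188 − 26.1|/41400 = 0.005171 m·K/W
Known resistances:
  R'_conv,in = 1/(2πr h) = 1/(2π·0.0218·1810) = 0.004034 m·K/W
R_titanium = ΣR − ΣR_known = 0.005171 − 0.004034 = 0.001137 m·K/W
ln(r₂/r₁)/(2πk) = 0.001137 ⇒ k = 0.1723/(2π·0.001137) = 24.1 W/m·K

k = 24.1 W/m·K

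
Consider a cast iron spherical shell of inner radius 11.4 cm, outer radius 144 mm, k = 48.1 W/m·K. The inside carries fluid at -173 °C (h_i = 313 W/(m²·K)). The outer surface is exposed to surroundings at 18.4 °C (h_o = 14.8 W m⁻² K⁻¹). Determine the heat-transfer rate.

Treat each layer as a resistance in series:
  R_conv,in = 1/(4πr²h) = 1/(4π·0.114²·313) = 0.01956 K/W
  R_cast iron = (1/0.114 − 1/0.144)/(4πk) = 1.827/(4π·48.1) = 0.003023 K/W
  R_conv,out = 1/(4πr²h) = 1/(4π·0.144²·14.8) = 0.2593 K/W
ΣR = 0.01956 + 0.003023 + 0.2593 = 0.2819 K/W
Q = ΔT/ΣR = (-173 °C − 18.4 °C)/0.2819 = -679 W
(Negative Q ⇒ heat flows inward; heat gain = 679 W.)

Q = 679 W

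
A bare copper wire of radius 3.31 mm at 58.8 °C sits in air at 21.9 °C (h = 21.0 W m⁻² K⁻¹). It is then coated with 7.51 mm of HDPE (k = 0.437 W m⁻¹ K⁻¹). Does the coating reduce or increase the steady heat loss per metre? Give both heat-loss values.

increases: 16.1 → 32.6 W/m

Critical radius for a cylinder: r_cr = k/h = 0.0208 m = 2.08 cm.
Outer radius after coating: r₂ = 0.00331 + 0.00751 = 0.01082 m.
Since r₁ < r_cr and r₂ ≤ r_cr, the coating moves toward the maximum at r_cr — heat loss rises.
Bare: R = 1/(2πr₁h) = 2.290 m·K/W; Q = 36.9/2.290 = 16.1 W/m.
Coated: R = R_cond + R_conv = 1.132 m·K/W; Q = 36.9/1.132 = 32.6 W/m.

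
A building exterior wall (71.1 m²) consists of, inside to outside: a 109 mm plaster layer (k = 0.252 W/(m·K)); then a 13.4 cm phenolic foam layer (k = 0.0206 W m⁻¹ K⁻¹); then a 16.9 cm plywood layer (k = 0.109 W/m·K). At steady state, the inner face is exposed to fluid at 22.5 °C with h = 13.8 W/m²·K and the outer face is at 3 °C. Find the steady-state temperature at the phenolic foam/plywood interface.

T = 6.53 °C

Treat each layer as a resistance in series:
  R_conv,in = 1/(hA) = 1/(13.8·71.1) = 0.001019 K/W
  R_plaster = L/(kA) = 0.109/(0.252·71.1) = 0.006084 K/W
  R_phenolic foam = L/(kA) = 0.134/(0.0206·71.1) = 0.09149 K/W
  R_plywood = L/(kA) = 0.169/(0.109·71.1) = 0.02181 K/W
ΣR = 0.001019 + 0.006084 + 0.09149 + 0.02181 = 0.1204 K/W
Q = ΔT/ΣR = (22.5 °C − 3 °C)/0.1204 = 162.0 W
From the inner boundary to the phenolic foam/plywood interface, ΣR_partial = 0.09859 K/W.
T_interface = T_in − Q·ΣR_partial = 22.5 °C − (162.0)(0.09859) = 6.53 °C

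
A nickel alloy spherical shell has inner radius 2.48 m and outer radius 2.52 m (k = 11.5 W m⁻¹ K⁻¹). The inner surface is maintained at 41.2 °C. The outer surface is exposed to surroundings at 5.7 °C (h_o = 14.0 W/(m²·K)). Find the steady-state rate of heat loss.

Q = 37.8 kW

Resistance network (inner→outer):
  R_nickel alloy = (1/2.48 − 1/2.52)/(4πk) = 0.006400/(4π·11.5) = 4.429×10^-5 K/W
  R_conv,out = 1/(4πr²h) = 1/(4π·2.52²·14.0) = 8.951×10^-4 K/W
ΣR = 4.429×10^-5 + 8.951×10^-4 = 9.394×10^-4 K/W
Q = ΔT/ΣR = (41.2 °C − 5.7 °C)/9.394×10^-4 = 37800 W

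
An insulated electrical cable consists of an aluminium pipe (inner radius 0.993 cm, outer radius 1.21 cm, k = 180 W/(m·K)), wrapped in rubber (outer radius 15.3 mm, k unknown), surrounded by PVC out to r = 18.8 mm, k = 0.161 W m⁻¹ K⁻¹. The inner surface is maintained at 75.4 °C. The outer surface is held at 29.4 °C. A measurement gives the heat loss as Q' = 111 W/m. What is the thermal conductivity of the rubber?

ΣR = ΔT/Q' = |75.4 − 29.4|/111 = 0.4144 m·K/W
Known resistances:
  R'_aluminium = ln(0.0121/0.00993)/(2πk) = 0.1976/(2π·180) = 1.748×10^-4 m·K/W
  R'_PVC = ln(0.0188/0.0153)/(2πk) = 0.2060/(2π·0.161) = 0.2036 m·K/W
R_rubber = ΣR − ΣR_known = 0.4144 − 0.2038 = 0.2106 m·K/W
ln(r₂/r₁)/(2πk) = 0.2106 ⇒ k = 0.2346/(2π·0.2106) = 0.177 W/m·K

k = 0.177 W/m·K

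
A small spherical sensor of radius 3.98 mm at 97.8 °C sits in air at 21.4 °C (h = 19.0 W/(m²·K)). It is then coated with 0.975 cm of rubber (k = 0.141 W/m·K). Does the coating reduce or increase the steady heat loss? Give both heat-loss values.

Critical radius for a sphere: r_cr = 2k/h = 0.0148 m = 1.48 cm.
Outer radius after coating: r₂ = 0.00398 + 0.00975 = 0.01373 m.
Since r₁ < r_cr and r₂ ≤ r_cr, the coating moves toward the maximum at r_cr — heat loss rises.
Bare: R = 1/(4πr₁²h) = 264.4 K/W; Q = 76.4/264.4 = 0.289 W.
Coated: R = R_cond + R_conv = 122.9 K/W; Q = 76.4/122.9 = 0.622 W.

increases: 0.289 → 0.622 W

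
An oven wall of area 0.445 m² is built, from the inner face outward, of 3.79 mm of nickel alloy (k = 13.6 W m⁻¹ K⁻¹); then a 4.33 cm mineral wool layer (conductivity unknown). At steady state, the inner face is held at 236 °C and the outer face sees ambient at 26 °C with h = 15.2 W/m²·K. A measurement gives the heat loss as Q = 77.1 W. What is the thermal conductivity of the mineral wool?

k = 0.0378 W/m·K

ΣR = ΔT/Q = |236 − 26|/77.1 = 2.724 K/W
Known resistances:
  R_nickel alloy = L/(kA) = 0.00379/(13.6·0.445) = 6.262×10^-4 K/W
  R_conv,out = 1/(hA) = 1/(15.2·0.445) = 0.1478 K/W
R_mineral wool = ΣR − ΣR_known = 2.724 − 0.1484 = 2.576 K/W
L/(kA) = 2.576 ⇒ k = 0.0433/(2.576·0.445) = 0.0378 W/m·K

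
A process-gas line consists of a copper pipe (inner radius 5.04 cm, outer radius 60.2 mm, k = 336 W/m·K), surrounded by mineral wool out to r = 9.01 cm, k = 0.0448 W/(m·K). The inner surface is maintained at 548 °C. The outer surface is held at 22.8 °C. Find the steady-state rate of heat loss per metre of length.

Q' = 367 W/m

Series thermal resistances, inner to outer:
  R'_copper = ln(0.0602/0.0504)/(2πk) = 0.1777/(2π·336) = 8.416×10^-5 m·K/W
  R'_mineral wool = ln(0.0901/0.0602)/(2πk) = 0.4032/(2π·0.0448) = 1.433 m·K/W
ΣR = 8.416×10^-5 + 1.433 = 1.433 m·K/W
Q' = ΔT/ΣR = (548 °C − 22.8 °C)/1.433 = 367 W/m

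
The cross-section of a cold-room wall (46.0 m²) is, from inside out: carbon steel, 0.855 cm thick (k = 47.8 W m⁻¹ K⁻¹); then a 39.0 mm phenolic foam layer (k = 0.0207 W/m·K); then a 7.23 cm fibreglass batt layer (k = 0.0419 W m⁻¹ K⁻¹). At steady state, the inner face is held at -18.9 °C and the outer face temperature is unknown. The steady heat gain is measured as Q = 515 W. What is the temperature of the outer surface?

T_out = 21.5 °C

Series resistances:
  R_carbon steel = L/(kA) = 0.00855/(47.8·46.0) = 3.888×10^-6 K/W
  R_phenolic foam = L/(kA) = 0.0390/(0.0207·46.0) = 0.04096 K/W
  R_fibreglass batt = L/(kA) = 0.0723/(0.0419·46.0) = 0.03751 K/W
ΣR = 0.07847 K/W
ΔT = Q·ΣR = 515 × 0.07847 = 40.41 K
Heat flows inward, so T_out = T_in + ΔT = -18.9 + 40.41 = 21.5 °C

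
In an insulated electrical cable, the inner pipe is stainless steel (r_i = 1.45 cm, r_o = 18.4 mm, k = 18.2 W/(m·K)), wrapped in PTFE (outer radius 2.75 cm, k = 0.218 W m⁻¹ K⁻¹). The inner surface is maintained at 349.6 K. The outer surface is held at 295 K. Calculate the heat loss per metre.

Series thermal resistances, inner to outer:
  R'_stainless steel = ln(0.0184/0.0145)/(2πk) = 0.2382/(2π·18.2) = 0.002083 m·K/W
  R'_PTFE = ln(0.0275/0.0184)/(2πk) = 0.4018/(2π·0.218) = 0.2934 m·K/W
ΣR = 0.002083 + 0.2934 = 0.2955 m·K/W
Q' = ΔT/ΣR = (349.6 K − 295 K)/0.2955 = 185 W/m

Q' = 185 W/m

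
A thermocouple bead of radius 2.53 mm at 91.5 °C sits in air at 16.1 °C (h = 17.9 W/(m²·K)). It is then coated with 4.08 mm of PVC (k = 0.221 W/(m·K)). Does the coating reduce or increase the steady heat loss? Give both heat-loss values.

Critical radius for a sphere: r_cr = 2k/h = 0.0247 m = 2.47 cm.
Outer radius after coating: r₂ = 0.00253 + 0.00408 = 0.00661 m.
Since r₁ < r_cr and r₂ ≤ r_cr, the coating moves toward the maximum at r_cr — heat loss rises.
Bare: R = 1/(4πr₁²h) = 694.5 K/W; Q = 75.4/694.5 = 0.109 W.
Coated: R = R_cond + R_conv = 189.6 K/W; Q = 75.4/189.6 = 0.398 W.

increases: 0.109 → 0.398 W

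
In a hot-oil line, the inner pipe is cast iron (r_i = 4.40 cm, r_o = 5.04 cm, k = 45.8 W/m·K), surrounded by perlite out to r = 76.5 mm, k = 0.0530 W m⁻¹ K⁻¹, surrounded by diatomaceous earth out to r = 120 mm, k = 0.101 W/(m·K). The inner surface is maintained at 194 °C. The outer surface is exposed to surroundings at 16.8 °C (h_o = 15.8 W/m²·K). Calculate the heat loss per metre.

Treat each layer as a resistance in series:
  R'_cast iron = ln(0.0504/0.0440)/(2πk) = 0.1358/(2π·45.8) = 4.719×10^-4 m·K/W
  R'_perlite = ln(0.0765/0.0504)/(2πk) = 0.4173/(2π·0.0530) = 1.253 m·K/W
  R'_diatomaceous earth = ln(0.120/0.0765)/(2πk) = 0.4502/(2π·0.101) = 0.7094 m·K/W
  R'_conv,out = 1/(2πr h) = 1/(2π·0.120·15.8) = 0.08394 m·K/W
ΣR = 4.719×10^-4 + 1.253 + 0.7094 + 0.08394 = 2.047 m·K/W
Q' = ΔT/ΣR = (194 °C − 16.8 °C)/2.047 = 86.6 W/m

Q' = 86.6 W/m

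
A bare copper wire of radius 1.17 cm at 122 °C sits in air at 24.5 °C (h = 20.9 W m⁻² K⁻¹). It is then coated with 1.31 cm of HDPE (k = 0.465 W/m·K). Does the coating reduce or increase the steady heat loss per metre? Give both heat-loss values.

increases: 150 → 173 W/m

Critical radius for a cylinder: r_cr = k/h = 0.0222 m = 2.22 cm.
Outer radius after coating: r₂ = 0.0117 + 0.0131 = 0.0248 m.
r₁ < r_cr < r₂: heat loss rises to a maximum at r_cr then falls. Whether the coating helps depends on whether Q(r₂) has dropped back below Q(r₁).
Bare: R = 1/(2πr₁h) = 0.6509 m·K/W; Q = 97.5/0.6509 = 150 W/m.
Coated: R = R_cond + R_conv = 0.5642 m·K/W; Q = 97.5/0.5642 = 173 W/m.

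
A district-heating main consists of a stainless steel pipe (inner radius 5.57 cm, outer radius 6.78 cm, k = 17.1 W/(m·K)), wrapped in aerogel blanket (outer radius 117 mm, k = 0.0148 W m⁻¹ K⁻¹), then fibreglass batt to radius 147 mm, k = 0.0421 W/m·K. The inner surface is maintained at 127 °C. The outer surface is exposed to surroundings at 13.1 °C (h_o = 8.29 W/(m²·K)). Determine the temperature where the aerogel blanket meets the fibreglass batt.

Resistance network (inner→outer):
  R'_stainless steel = ln(0.0678/0.0557)/(2πk) = 0.1966/(2π·17.1) = 0.001830 m·K/W
  R'_aerogel blanket = ln(0.117/0.0678)/(2πk) = 0.5456/(2π·0.0148) = 5.867 m·K/W
  R'_fibreglass batt = ln(0.147/0.117)/(2πk) = 0.2283/(2π·0.0421) = 0.8629 m·K/W
  R'_conv,out = 1/(2πr h) = 1/(2π·0.147·8.29) = 0.1306 m·K/W
ΣR = 0.001830 + 5.867 + 0.8629 + 0.1306 = 6.862 m·K/W
Q' = ΔT/ΣR = (127 °C − 13.1 °C)/6.862 = 16.60 W/m
From the inner boundary to the aerogel blanket/fibreglass batt interface, ΣR_partial = 5.869 m·K/W.
T_interface = T_in − Q'·ΣR_partial = 127 °C − (16.60)(5.869) = 29.6 °C

T = 29.6 °C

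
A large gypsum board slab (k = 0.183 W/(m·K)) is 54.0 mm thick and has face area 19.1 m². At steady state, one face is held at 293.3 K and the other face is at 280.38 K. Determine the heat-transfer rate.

Q = 836 W

Q = kA·ΔT/L = 0.183 × 19.1 × |293.3 K − 280.38 K| / 0.0540 = 836 W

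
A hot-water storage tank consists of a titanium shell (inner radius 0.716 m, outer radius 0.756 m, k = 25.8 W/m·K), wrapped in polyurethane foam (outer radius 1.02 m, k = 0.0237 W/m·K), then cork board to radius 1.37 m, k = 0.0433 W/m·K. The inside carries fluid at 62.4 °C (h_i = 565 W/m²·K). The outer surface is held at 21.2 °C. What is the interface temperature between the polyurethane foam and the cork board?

T = 33.0 °C

Treat each layer as a resistance in series:
  R_conv,in = 1/(4πr²h) = 1/(4π·0.716²·565) = 2.747×10^-4 K/W
  R_titanium = (1/0.716 − 1/0.756)/(4πk) = 0.07390/(4π·25.8) = 2.279×10^-4 K/W
  R_polyurethane foam = (1/0.756 − 1/1.02)/(4πk) = 0.3424/(4π·0.0237) = 1.150 K/W
  R_cork board = (1/1.02 − 1/1.37)/(4πk) = 0.2505/(4π·0.0433) = 0.4603 K/W
ΣR = 2.747×10^-4 + 2.279×10^-4 + 1.150 + 0.4603 = 1.611 K/W
Q = ΔT/ΣR = (62.4 °C − 21.2 °C)/1.611 = 25.57 W
From the inner boundary to the polyurethane foam/cork board interface, ΣR_partial = 1.151 K/W.
T_interface = T_in − Q·ΣR_partial = 62.4 °C − (25.57)(1.151) = 33.0 °C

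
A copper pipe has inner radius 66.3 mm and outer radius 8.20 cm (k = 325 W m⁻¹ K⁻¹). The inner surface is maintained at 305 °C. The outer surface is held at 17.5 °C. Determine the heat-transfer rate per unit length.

Q' = 2πk·ΔT/ln(r₂/r₁) = 2π × 325 × 287.5 / ln(0.0820/0.0663) = 2.76×10^6 W/m

Q' = 2760 kW/m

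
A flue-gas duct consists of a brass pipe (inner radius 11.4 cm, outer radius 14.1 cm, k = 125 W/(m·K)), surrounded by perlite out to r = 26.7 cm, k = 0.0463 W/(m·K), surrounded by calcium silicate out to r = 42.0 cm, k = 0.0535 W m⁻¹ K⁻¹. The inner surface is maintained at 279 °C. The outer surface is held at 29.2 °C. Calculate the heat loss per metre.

Series thermal resistances, inner to outer:
  R'_brass = ln(0.141/0.114)/(2πk) = 0.2126/(2π·125) = 2.706×10^-4 m·K/W
  R'_perlite = ln(0.267/0.141)/(2πk) = 0.6385/(2π·0.0463) = 2.195 m·K/W
  R'_calcium silicate = ln(0.420/0.267)/(2πk) = 0.4530/(2π·0.0535) = 1.348 m·K/W
ΣR = 2.706×10^-4 + 2.195 + 1.348 = 3.543 m·K/W
Q' = ΔT/ΣR = (279 °C − 29.2 °C)/3.543 = 70.5 W/m

Q' = 70.5 W/m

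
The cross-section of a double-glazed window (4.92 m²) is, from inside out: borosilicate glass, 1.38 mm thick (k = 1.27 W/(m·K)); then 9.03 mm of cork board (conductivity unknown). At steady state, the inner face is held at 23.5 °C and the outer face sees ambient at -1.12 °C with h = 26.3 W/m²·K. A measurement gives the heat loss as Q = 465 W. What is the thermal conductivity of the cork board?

ΣR = ΔT/Q = |23.5 − -1.12|/465 = 0.05295 K/W
Known resistances:
  R_borosilicate glass = L/(kA) = 0.00138/(1.27·4.92) = 2.209×10^-4 K/W
  R_conv,out = 1/(hA) = 1/(26.3·4.92) = 0.007728 K/W
R_cork board = ΣR − ΣR_known = 0.05295 − 0.007949 = 0.04500 K/W
L/(kA) = 0.04500 ⇒ k = 0.00903/(0.04500·4.92) = 0.0408 W/m·K

k = 0.0408 W/m·K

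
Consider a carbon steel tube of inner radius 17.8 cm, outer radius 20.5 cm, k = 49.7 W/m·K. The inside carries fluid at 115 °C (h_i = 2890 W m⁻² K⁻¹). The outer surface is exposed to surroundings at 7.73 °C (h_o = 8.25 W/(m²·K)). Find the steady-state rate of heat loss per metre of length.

Q' = 1130 W/m

Series thermal resistances, inner to outer:
  R'_conv,in = 1/(2πr h) = 1/(2π·0.178·2890) = 3.094×10^-4 m·K/W
  R'_carbon steel = ln(0.205/0.178)/(2πk) = 0.1412/(2π·49.7) = 4.523×10^-4 m·K/W
  R'_conv,out = 1/(2πr h) = 1/(2π·0.205·8.25) = 0.09410 m·K/W
ΣR = 3.094×10^-4 + 4.523×10^-4 + 0.09410 = 0.09486 m·K/W
Q' = ΔT/ΣR = (115 °C − 7.73 °C)/0.09486 = 1130 W/m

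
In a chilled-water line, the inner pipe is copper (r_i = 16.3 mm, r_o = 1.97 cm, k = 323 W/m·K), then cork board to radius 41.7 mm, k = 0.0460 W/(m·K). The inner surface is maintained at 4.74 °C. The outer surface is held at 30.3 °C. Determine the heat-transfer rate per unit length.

Q' = 9.85 W/m

Treat each layer as a resistance in series:
  R'_copper = ln(0.0197/0.0163)/(2πk) = 0.1895/(2π·323) = 9.335×10^-5 m·K/W
  R'_cork board = ln(0.0417/0.0197)/(2πk) = 0.7499/(2π·0.0460) = 2.595 m·K/W
ΣR = 9.335×10^-5 + 2.595 = 2.595 m·K/W
Q' = ΔT/ΣR = (4.74 °C − 30.3 °C)/2.595 = -9.85 W/m
(Negative Q' ⇒ heat flows inward; heat gain = 9.85 W/m.)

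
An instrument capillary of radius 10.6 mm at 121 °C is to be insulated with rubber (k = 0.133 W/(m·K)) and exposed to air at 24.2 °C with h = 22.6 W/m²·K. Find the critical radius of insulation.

For a cylinder, r_cr = k_ins/h = 0.133/22.6 = 0.00588 m = 0.588 cm

r_cr = 0.588 cm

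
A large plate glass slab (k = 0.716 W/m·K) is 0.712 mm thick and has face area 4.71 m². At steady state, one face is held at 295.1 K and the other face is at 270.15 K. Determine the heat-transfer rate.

Q = kA·ΔT/L = 0.716 × 4.71 × |295.1 K − 270.15 K| / 7.12×10^-4 = 1.18×10^5 W

Q = 118 kW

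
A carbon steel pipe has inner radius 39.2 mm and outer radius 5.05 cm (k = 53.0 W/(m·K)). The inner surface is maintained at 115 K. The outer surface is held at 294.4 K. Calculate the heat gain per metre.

Q' = 2πk·ΔT/ln(r₂/r₁) = 2π × 53.0 × 179.4 / ln(0.0505/0.0392) = 2.36×10^5 W/m

Q' = 2.36×10^5 W/m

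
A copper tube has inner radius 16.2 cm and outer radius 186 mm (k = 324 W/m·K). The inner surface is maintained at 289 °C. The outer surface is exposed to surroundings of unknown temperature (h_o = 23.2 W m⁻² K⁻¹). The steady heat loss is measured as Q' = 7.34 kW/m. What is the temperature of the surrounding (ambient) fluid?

T_out = 17.8 °C

Sum the resistances:
  R'_copper = ln(0.186/0.162)/(2πk) = 0.1382/(2π·324) = 6.786×10^-5 m·K/W
  R'_conv,out = 1/(2πr h) = 1/(2π·0.186·23.2) = 0.03688 m·K/W
ΣR = 0.03695 m·K/W
ΔT = Q'·ΣR = 7340 × 0.03695 = 271.2 K
Heat flows outward, so T_out = T_in − ΔT = 289 − 271.2 = 17.8 °C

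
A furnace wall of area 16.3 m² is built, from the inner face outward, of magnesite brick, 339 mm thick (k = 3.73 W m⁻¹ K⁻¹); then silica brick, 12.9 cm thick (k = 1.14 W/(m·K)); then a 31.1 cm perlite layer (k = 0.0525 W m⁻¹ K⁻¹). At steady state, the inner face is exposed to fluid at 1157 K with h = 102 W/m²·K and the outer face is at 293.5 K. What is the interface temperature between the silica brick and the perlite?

Resistance network (inner→outer):
  R_conv,in = 1/(hA) = 1/(102·16.3) = 6.015×10^-4 K/W
  R_magnesite brick = L/(kA) = 0.339/(3.73·16.3) = 0.005576 K/W
  R_silica brick = L/(kA) = 0.129/(1.14·16.3) = 0.006942 K/W
  R_perlite = L/(kA) = 0.311/(0.0525·16.3) = 0.3634 K/W
ΣR = 6.015×10^-4 + 0.005576 + 0.006942 + 0.3634 = 0.3765 K/W
Q = ΔT/ΣR = (1157 K − 293.5 K)/0.3765 = 2293 W
From the inner boundary to the silica brick/perlite interface, ΣR_partial = 0.01312 K/W.
T_interface = T_in − Q·ΣR_partial = 1157 K − (2293)(0.01312) = 1127 K

T = 1127 K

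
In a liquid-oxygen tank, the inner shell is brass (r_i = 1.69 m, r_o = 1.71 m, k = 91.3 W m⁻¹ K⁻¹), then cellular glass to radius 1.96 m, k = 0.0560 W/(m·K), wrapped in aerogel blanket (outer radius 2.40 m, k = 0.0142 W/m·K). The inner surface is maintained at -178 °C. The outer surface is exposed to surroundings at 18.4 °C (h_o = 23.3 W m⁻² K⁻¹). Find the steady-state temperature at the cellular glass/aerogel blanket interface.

Resistance network (inner→outer):
  R_brass = (1/1.69 − 1/1.71)/(4πk) = 0.006921/(4π·91.3) = 6.032×10^-6 K/W
  R_cellular glass = (1/1.71 − 1/1.96)/(4πk) = 0.07459/(4π·0.0560) = 0.1060 K/W
  R_aerogel blanket = (1/1.96 − 1/2.40)/(4πk) = 0.09354/(4π·0.0142) = 0.5242 K/W
  R_conv,out = 1/(4πr²h) = 1/(4π·2.40²·23.3) = 5.929×10^-4 K/W
ΣR = 6.032×10^-6 + 0.1060 + 0.5242 + 5.929×10^-4 = 0.6308 K/W
Q = ΔT/ΣR = (-178 °C − 18.4 °C)/0.6308 = -311.4 W
From the inner boundary to the cellular glass/aerogel blanket interface, ΣR_partial = 0.1060 K/W.
T_interface = T_in − Q·ΣR_partial = -178 °C − (-311.4)(0.1060) = -145 °C

T = -145 °C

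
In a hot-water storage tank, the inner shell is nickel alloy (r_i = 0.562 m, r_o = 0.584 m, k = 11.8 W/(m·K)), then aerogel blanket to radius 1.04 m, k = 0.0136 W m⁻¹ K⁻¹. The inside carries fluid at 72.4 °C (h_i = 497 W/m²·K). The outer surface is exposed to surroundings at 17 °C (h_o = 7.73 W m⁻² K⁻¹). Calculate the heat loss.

Treat each layer as a resistance in series:
  R_conv,in = 1/(4πr²h) = 1/(4π·0.562²·497) = 5.069×10^-4 K/W
  R_nickel alloy = (1/0.562 − 1/0.584)/(4πk) = 0.06703/(4π·11.8) = 4.520×10^-4 K/W
  R_aerogel blanket = (1/0.584 − 1/1.04)/(4πk) = 0.7508/(4π·0.0136) = 4.393 K/W
  R_conv,out = 1/(4πr²h) = 1/(4π·1.04²·7.73) = 0.009518 K/W
ΣR = 5.069×10^-4 + 4.520×10^-4 + 4.393 + 0.009518 = 4.403 K/W
Q = ΔT/ΣR = (72.4 °C − 17 °C)/4.403 = 12.6 W

Q = 12.6 W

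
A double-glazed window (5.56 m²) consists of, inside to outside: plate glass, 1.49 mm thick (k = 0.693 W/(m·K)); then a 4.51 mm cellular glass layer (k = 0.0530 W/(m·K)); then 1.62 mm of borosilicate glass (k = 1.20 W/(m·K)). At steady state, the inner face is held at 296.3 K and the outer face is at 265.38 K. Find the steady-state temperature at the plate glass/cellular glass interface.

Resistance network (inner→outer):
  R_plate glass = L/(kA) = 0.00149/(0.693·5.56) = 3.867×10^-4 K/W
  R_cellular glass = L/(kA) = 0.00451/(0.0530·5.56) = 0.01530 K/W
  R_borosilicate glass = L/(kA) = 0.00162/(1.20·5.56) = 2.428×10^-4 K/W
ΣR = 3.867×10^-4 + 0.01530 + 2.428×10^-4 = 0.01593 K/W
Q = ΔT/ΣR = (296.3 K − 265.38 K)/0.01593 = 1941 W
From the inner boundary to the plate glass/cellular glass interface, ΣR_partial = 3.867×10^-4 K/W.
T_interface = T_in − Q·ΣR_partial = 296.3 K − (1941)(3.867×10^-4) = 295.5 K

T = 295.5 K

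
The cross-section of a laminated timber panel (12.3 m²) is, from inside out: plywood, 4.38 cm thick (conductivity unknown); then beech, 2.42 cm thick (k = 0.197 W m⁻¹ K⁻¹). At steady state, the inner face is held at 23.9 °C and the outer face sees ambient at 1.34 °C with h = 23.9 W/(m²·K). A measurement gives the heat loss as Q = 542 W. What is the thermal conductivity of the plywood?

ΣR = ΔT/Q = |23.9 − 1.34|/542 = 0.04162 K/W
Known resistances:
  R_beech = L/(kA) = 0.0242/(0.197·12.3) = 0.009987 K/W
  R_conv,out = 1/(hA) = 1/(23.9·12.3) = 0.003402 K/W
R_plywood = ΣR − ΣR_known = 0.04162 − 0.01339 = 0.02823 K/W
L/(kA) = 0.02823 ⇒ k = 0.0438/(0.02823·12.3) = 0.126 W/m·K

k = 0.126 W/m·K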